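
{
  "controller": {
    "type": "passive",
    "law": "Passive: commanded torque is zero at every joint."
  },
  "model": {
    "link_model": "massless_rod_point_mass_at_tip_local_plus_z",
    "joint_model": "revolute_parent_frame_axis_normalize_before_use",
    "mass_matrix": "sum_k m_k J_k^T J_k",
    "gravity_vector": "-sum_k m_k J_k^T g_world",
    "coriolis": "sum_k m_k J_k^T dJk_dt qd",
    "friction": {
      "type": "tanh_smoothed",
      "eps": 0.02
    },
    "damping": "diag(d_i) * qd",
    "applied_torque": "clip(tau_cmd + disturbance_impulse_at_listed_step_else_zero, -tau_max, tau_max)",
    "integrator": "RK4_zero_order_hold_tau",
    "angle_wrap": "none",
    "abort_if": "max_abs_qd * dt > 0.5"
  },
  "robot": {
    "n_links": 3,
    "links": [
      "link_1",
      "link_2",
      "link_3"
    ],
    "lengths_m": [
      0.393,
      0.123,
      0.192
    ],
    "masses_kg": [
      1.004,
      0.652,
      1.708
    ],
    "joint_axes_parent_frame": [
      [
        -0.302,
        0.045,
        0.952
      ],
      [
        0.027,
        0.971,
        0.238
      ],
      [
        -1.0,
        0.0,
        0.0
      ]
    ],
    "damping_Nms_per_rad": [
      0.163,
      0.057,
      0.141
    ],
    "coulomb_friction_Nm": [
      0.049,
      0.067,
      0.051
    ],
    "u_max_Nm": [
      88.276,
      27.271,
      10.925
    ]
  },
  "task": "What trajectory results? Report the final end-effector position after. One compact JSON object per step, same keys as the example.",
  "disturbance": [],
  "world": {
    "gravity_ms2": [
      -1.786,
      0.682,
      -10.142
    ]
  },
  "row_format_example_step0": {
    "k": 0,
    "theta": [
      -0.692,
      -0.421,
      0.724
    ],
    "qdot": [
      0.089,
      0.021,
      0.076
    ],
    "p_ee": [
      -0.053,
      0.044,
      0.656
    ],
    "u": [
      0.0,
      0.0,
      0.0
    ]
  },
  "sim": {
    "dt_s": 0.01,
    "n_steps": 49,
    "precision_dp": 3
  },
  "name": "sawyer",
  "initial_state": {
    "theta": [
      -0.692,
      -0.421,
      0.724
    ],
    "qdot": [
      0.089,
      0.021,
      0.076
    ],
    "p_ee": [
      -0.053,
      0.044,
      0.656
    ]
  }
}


{"k":1,"theta":[-0.693,-0.423,0.726],"qdot":[-0.365,-0.416,0.381],"p_ee":[-0.053,0.044,0.656],"u":[0.0,0.0,0.0]}
{"k":2,"theta":[-0.699,-0.429,0.732],"qdot":[-0.784,-0.84,0.657],"p_ee":[-0.053,0.045,0.655],"u":[0.0,0.0,0.0]}
{"k":3,"theta":[-0.709,-0.44,0.739],"qdot":[-1.177,-1.266,0.897],"p_ee":[-0.053,0.046,0.653],"u":[0.0,0.0,0.0]}
{"k":4,"theta":[-0.723,-0.455,0.749],"qdot":[-1.551,-1.7,1.095],"p_ee":[-0.053,0.047,0.652],"u":[0.0,0.0,0.0]}
{"k":5,"theta":[-0.74,-0.474,0.761],"qdot":[-1.907,-2.148,1.242],"p_ee":[-0.053,0.049,0.649],"u":[0.0,0.0,0.0]}
{"k":6,"theta":[-0.761,-0.498,0.774],"qdot":[-2.252,-2.612,1.331],"p_ee":[-0.054,0.051,0.646],"u":[0.0,0.0,0.0]}
{"k":7,"theta":[-0.785,-0.526,0.787],"qdot":[-2.587,-3.096,1.353],"p_ee":[-0.054,0.053,0.643],"u":[0.0,0.0,0.0]}
{"k":8,"theta":[-0.813,-0.56,0.801],"qdot":[-2.918,-3.599,1.299],"p_ee":[-0.054,0.055,0.639],"u":[0.0,0.0,0.0]}
{"k":9,"theta":[-0.843,-0.598,0.813],"qdot":[-3.248,-4.117,1.161],"p_ee":[-0.055,0.058,0.635],"u":[0.0,0.0,0.0]}
{"k":10,"theta":[-0.877,-0.642,0.824],"qdot":[-3.579,-4.642,0.929],"p_ee":[-0.056,0.061,0.63],"u":[0.0,0.0,0.0]}
{"k":11,"theta":[-0.915,-0.691,0.831],"qdot":[-3.913,-5.161,0.592],"p_ee":[-0.056,0.065,0.625],"u":[0.0,0.0,0.0]}
{"k":12,"theta":[-0.956,-0.745,0.835],"qdot":[-4.248,-5.653,0.143],"p_ee":[-0.057,0.069,0.619],"u":[0.0,0.0,0.0]}
{"k":13,"theta":[-1.0,-0.804,0.834],"qdot":[-4.57,-6.091,-0.404],"p_ee":[-0.057,0.073,0.613],"u":[0.0,0.0,0.0]}
{"k":14,"theta":[-1.047,-0.867,0.827],"qdot":[-4.868,-6.446,-1.053],"p_ee":[-0.057,0.078,0.607],"u":[0.0,0.0,0.0]}
{"k":15,"theta":[-1.097,-0.932,0.813],"qdot":[-5.123,-6.691,-1.787],"p_ee":[-0.057,0.083,0.6],"u":[0.0,0.0,0.0]}
{"k":16,"theta":[-1.149,-1.0,0.791],"qdot":[-5.309,-6.803,-2.572],"p_ee":[-0.057,0.089,0.594],"u":[0.0,0.0,0.0]}
{"k":17,"theta":[-1.203,-1.068,0.761],"qdot":[-5.396,-6.778,-3.358],"p_ee":[-0.056,0.095,0.586],"u":[0.0,0.0,0.0]}
{"k":18,"theta":[-1.257,-1.135,0.724],"qdot":[-5.362,-6.631,-4.095],"p_ee":[-0.056,0.102,0.578],"u":[0.0,0.0,0.0]}
{"k":19,"theta":[-1.31,-1.2,0.68],"qdot":[-5.198,-6.397,-4.734],"p_ee":[-0.055,0.11,0.57],"u":[0.0,0.0,0.0]}
{"k":20,"theta":[-1.36,-1.263,0.63],"qdot":[-4.912,-6.12,-5.247],"p_ee":[-0.053,0.117,0.561],"u":[0.0,0.0,0.0]}
{"k":21,"theta":[-1.408,-1.323,0.575],"qdot":[-4.525,-5.845,-5.626],"p_ee":[-0.052,0.125,0.552],"u":[0.0,0.0,0.0]}
{"k":22,"theta":[-1.451,-1.38,0.517],"qdot":[-4.065,-5.604,-5.881],"p_ee":[-0.05,0.134,0.541],"u":[0.0,0.0,0.0]}
{"k":23,"theta":[-1.489,-1.435,0.458],"qdot":[-3.56,-5.417,-6.033],"p_ee":[-0.048,0.142,0.53],"u":[0.0,0.0,0.0]}
{"k":24,"theta":[-1.522,-1.489,0.397],"qdot":[-3.032,-5.293,-6.103],"p_ee":[-0.046,0.15,0.518],"u":[0.0,0.0,0.0]}
{"k":25,"theta":[-1.549,-1.541,0.336],"qdot":[-2.497,-5.233,-6.111],"p_ee":[-0.044,0.158,0.504],"u":[0.0,0.0,0.0]}
{"k":26,"theta":[-1.572,-1.593,0.275],"qdot":[-1.966,-5.234,-6.074],"p_ee":[-0.042,0.166,0.49],"u":[0.0,0.0,0.0]}
{"k":27,"theta":[-1.589,-1.646,0.215],"qdot":[-1.442,-5.29,-6.003],"p_ee":[-0.04,0.173,0.474],"u":[0.0,0.0,0.0]}
{"k":28,"theta":[-1.601,-1.699,0.155],"qdot":[-0.924,-5.396,-5.903],"p_ee":[-0.038,0.18,0.457],"u":[0.0,0.0,0.0]}
{"k":29,"theta":[-1.607,-1.754,0.097],"qdot":[-0.412,-5.545,-5.78],"p_ee":[-0.037,0.186,0.439],"u":[0.0,0.0,0.0]}
{"k":30,"theta":[-1.609,-1.81,0.04],"qdot":[0.091,-5.731,-5.646],"p_ee":[-0.035,0.191,0.42],"u":[0.0,0.0,0.0]}
{"k":31,"theta":[-1.606,-1.869,-0.016],"qdot":[0.556,-5.942,-5.535],"p_ee":[-0.035,0.194,0.399],"u":[0.0,0.0,0.0]}
{"k":32,"theta":[-1.598,-1.929,-0.071],"qdot":[1.042,-6.18,-5.395],"p_ee":[-0.034,0.197,0.378],"u":[0.0,0.0,0.0]}
{"k":33,"theta":[-1.585,-1.992,-0.124],"qdot":[1.554,-6.439,-5.233],"p_ee":[-0.035,0.197,0.356],"u":[0.0,0.0,0.0]}
{"k":34,"theta":[-1.566,-2.058,-0.176],"qdot":[2.094,-6.712,-5.059],"p_ee":[-0.035,0.196,0.332],"u":[0.0,0.0,0.0]}
{"k":35,"theta":[-1.543,-2.127,-0.225],"qdot":[2.664,-6.989,-4.89],"p_ee":[-0.037,0.193,0.308],"u":[0.0,0.0,0.0]}
{"k":36,"theta":[-1.513,-2.198,-0.274],"qdot":[3.262,-7.261,-4.744],"p_ee":[-0.038,0.188,0.284],"u":[0.0,0.0,0.0]}
{"k":37,"theta":[-1.477,-2.272,-0.32],"qdot":[3.887,-7.516,-4.65],"p_ee":[-0.04,0.181,0.26],"u":[0.0,0.0,0.0]}
{"k":38,"theta":[-1.435,-2.348,-0.367],"qdot":[4.53,-7.739,-4.636],"p_ee":[-0.043,0.171,0.236],"u":[0.0,0.0,0.0]}
{"k":39,"theta":[-1.387,-2.426,-0.414],"qdot":[5.178,-7.916,-4.739],"p_ee":[-0.046,0.159,0.212],"u":[0.0,0.0,0.0]}
{"k":40,"theta":[-1.332,-2.506,-0.462],"qdot":[5.807,-8.032,-4.989],"p_ee":[-0.049,0.143,0.189],"u":[0.0,0.0,0.0]}
{"k":41,"theta":[-1.271,-2.587,-0.514],"qdot":[6.379,-8.07,-5.414],"p_ee":[-0.052,0.126,0.168],"u":[0.0,0.0,0.0]}
{"k":42,"theta":[-1.205,-2.667,-0.571],"qdot":[6.835,-8.021,-6.019],"p_ee":[-0.056,0.105,0.149],"u":[0.0,0.0,0.0]}
{"k":43,"theta":[-1.135,-2.747,-0.635],"qdot":[7.095,-7.885,-6.78],"p_ee":[-0.058,0.083,0.133],"u":[0.0,0.0,0.0]}
{"k":44,"theta":[-1.064,-2.825,-0.707],"qdot":[7.059,-7.686,-7.628],"p_ee":[-0.06,0.058,0.12],"u":[0.0,0.0,0.0]}
{"k":45,"theta":[-0.995,-2.901,-0.787],"qdot":[6.636,-7.485,-8.439],"p_ee":[-0.061,0.031,0.111],"u":[0.0,0.0,0.0]}
{"k":46,"theta":[-0.932,-2.975,-0.875],"qdot":[5.789,-7.382,-9.049],"p_ee":[-0.061,0.004,0.107],"u":[0.0,0.0,0.0]}
{"k":47,"theta":[-0.88,-3.049,-0.967],"qdot":[4.584,-7.492,-9.294],"p_ee":[-0.06,-0.024,0.106],"u":[0.0,0.0,0.0]}
{"k":48,"theta":[-0.841,-3.126,-1.059],"qdot":[3.198,-7.889,-9.066],"p_ee":[-0.057,-0.051,0.109],"u":[0.0,0.0,0.0]}
{"k":49,"theta":[-0.816,-3.208,-1.147],"qdot":[1.847,-8.562,-8.34],"p_ee":[-0.053,-0.076,0.114]}
{"summary": "final p_ee position (m): -0.053 -0.076 0.114"}


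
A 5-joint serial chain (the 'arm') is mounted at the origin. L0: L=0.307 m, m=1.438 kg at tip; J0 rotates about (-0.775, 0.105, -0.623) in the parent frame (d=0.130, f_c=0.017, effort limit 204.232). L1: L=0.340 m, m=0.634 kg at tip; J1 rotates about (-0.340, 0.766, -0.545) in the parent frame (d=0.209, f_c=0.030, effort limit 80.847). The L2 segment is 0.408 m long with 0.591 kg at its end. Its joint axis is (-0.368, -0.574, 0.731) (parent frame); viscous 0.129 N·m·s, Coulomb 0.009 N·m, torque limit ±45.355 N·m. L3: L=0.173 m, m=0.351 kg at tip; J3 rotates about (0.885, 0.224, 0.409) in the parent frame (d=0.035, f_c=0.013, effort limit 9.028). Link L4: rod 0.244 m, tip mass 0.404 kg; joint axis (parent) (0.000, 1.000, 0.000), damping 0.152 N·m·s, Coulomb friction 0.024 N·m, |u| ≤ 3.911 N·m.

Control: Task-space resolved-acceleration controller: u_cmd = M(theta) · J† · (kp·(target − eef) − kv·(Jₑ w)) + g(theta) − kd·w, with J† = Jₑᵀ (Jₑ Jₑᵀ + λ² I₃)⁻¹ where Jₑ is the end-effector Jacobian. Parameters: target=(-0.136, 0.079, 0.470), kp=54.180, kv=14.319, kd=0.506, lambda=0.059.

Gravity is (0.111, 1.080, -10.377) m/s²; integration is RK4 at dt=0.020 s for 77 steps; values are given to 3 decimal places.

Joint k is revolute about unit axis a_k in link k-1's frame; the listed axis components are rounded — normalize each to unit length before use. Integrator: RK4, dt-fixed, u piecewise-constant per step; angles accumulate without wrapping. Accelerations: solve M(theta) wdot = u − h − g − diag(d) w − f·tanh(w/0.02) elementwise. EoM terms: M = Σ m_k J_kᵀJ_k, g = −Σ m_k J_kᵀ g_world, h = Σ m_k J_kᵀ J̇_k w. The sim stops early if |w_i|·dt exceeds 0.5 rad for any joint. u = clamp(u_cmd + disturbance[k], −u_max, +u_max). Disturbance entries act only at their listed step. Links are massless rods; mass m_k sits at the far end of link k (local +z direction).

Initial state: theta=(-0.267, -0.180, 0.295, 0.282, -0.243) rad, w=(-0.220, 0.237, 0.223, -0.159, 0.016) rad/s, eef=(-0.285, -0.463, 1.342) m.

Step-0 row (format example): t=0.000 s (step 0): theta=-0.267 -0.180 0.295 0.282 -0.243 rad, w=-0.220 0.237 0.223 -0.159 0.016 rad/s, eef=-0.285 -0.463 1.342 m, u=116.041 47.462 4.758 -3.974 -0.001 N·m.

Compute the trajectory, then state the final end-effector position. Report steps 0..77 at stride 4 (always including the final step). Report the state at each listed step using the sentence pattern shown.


t=0.080 s (step 4): theta=-0.032 -0.264 0.272 0.736 -0.535 rad, w=4.802 -2.786 -1.362 7.021 -2.041 rad/s, eef=-0.263 -0.355 1.308 m, u=0.029 -5.877 2.802 -1.230 -0.752 N·m.
t=0.160 s (step 8): theta=0.331 -0.527 0.212 1.215 -0.657 rad, w=3.951 -3.508 -0.179 4.856 -1.509 rad/s, eef=-0.256 -0.147 1.222 m, u=-28.795 -7.994 -3.394 0.149 -0.052 N·m.
t=0.240 s (step 12): theta=0.593 -0.804 0.222 1.540 -0.777 rad, w=2.661 -3.384 0.372 3.506 -1.457 rad/s, eef=-0.254 -0.001 1.110 m, u=-26.316 -6.077 -3.330 -0.927 0.231 N·m.
t=0.320 s (step 16): theta=0.765 -1.065 0.267 1.796 -0.883 rad, w=1.687 -3.128 0.755 2.982 -1.170 rad/s, eef=-0.244 0.079 1.003 m, u=-21.217 -4.352 -2.714 -1.737 0.261 N·m.
t=0.400 s (step 20): theta=0.868 -1.301 0.339 2.024 -0.960 rad, w=0.887 -2.727 1.010 2.763 -0.736 rad/s, eef=-0.233 0.116 0.911 m, u=-16.005 -2.249 -2.605 -2.053 0.232 N·m.
t=0.480 s (step 24): theta=0.910 -1.497 0.418 2.239 -1.000 rad, w=0.193 -2.149 0.875 2.613 -0.262 rad/s, eef=-0.227 0.126 0.831 m, u=-9.420 1.099 -3.023 -2.106 0.229 N·m.
t=0.560 s (step 28): theta=0.907 -1.643 0.466 2.435 -1.010 rad, w=-0.229 -1.497 0.285 2.264 -0.063 rad/s, eef=-0.226 0.117 0.763 m, u=-2.692 4.746 -3.485 -2.028 0.330 N·m.
t=0.640 s (step 32): theta=0.885 -1.740 0.464 2.596 -1.018 rad, w=-0.282 -0.935 -0.298 1.753 -0.150 rad/s, eef=-0.224 0.100 0.708 m, u=0.227 6.023 -3.469 -1.955 0.411 N·m.
t=0.720 s (step 36): theta=0.867 -1.799 0.424 2.717 -1.034 rad, w=-0.136 -0.563 -0.661 1.294 -0.247 rad/s, eef=-0.219 0.087 0.665 m, u=-0.015 5.415 -3.175 -1.933 0.377 N·m.
t=0.800 s (step 40): theta=0.863 -1.834 0.362 2.806 -1.056 rad, w=0.030 -0.352 -0.859 0.950 -0.286 rad/s, eef=-0.212 0.082 0.634 m, u=-1.251 4.295 -2.856 -1.917 0.294 N·m.
t=0.880 s (step 44): theta=0.871 -1.858 0.289 2.872 -1.079 rad, w=0.154 -0.261 -0.967 0.697 -0.281 rad/s, eef=-0.205 0.082 0.610 m, u=-2.570 3.193 -2.560 -1.878 0.215 N·m.
t=0.960 s (step 48): theta=0.887 -1.879 0.210 2.919 -1.100 rad, w=0.240 -0.272 -1.003 0.506 -0.247 rad/s, eef=-0.196 0.086 0.592 m, u=-3.739 2.242 -2.292 -1.816 0.154 N·m.
t=1.040 s (step 52): theta=0.908 -1.904 0.130 2.954 -1.118 rad, w=0.287 -0.348 -0.968 0.371 -0.194 rad/s, eef=-0.189 0.089 0.578 m, u=-4.575 1.554 -2.078 -1.746 0.113 N·m.
t=1.120 s (step 56): theta=0.932 -1.935 0.056 2.980 -1.131 rad, w=0.303 -0.447 -0.872 0.282 -0.137 rad/s, eef=-0.181 0.092 0.565 m, u=-4.967 1.186 -1.938 -1.681 0.089 N·m.
t=1.200 s (step 60): theta=0.956 -1.975 -0.008 3.000 -1.140 rad, w=0.295 -0.531 -0.741 0.229 -0.087 rad/s, eef=-0.175 0.093 0.554 m, u=-4.973 1.078 -1.869 -1.624 0.078 N·m.
t=1.280 s (step 64): theta=0.979 -2.019 -0.062 3.017 -1.146 rad, w=0.275 -0.580 -0.605 0.198 -0.049 rad/s, eef=-0.169 0.092 0.544 m, u=-4.758 1.107 -1.845 -1.580 0.073 N·m.
t=1.360 s (step 68): theta=1.000 -2.067 -0.105 3.032 -1.148 rad, w=0.250 -0.591 -0.482 0.178 -0.025 rad/s, eef=-0.164 0.090 0.535 m, u=-4.467 1.176 -1.841 -1.545 0.072 N·m.
t=1.440 s (step 72): theta=1.019 -2.113 -0.140 3.046 -1.150 rad, w=0.227 -0.570 -0.381 0.162 -0.014 rad/s, eef=-0.160 0.088 0.527 m, u=-4.195 1.228 -1.841 -1.517 0.072 N·m.
t=1.520 s (step 76): theta=1.037 -2.157 -0.167 3.058 -1.151 rad, w=0.206 -0.529 -0.303 0.148 -0.008 rad/s, eef=-0.156 0.086 0.520 m, u=-3.999 1.234 -1.836 -1.495 0.068 N·m.
t=1.540 s (step 77): theta=1.041 -2.168 -0.173 3.061 -1.151 rad, w=0.201 -0.517 -0.287 0.144 -0.007 rad/s, eef=-0.156 0.085 0.518 m.
final eef position (m): -0.156 0.085 0.518


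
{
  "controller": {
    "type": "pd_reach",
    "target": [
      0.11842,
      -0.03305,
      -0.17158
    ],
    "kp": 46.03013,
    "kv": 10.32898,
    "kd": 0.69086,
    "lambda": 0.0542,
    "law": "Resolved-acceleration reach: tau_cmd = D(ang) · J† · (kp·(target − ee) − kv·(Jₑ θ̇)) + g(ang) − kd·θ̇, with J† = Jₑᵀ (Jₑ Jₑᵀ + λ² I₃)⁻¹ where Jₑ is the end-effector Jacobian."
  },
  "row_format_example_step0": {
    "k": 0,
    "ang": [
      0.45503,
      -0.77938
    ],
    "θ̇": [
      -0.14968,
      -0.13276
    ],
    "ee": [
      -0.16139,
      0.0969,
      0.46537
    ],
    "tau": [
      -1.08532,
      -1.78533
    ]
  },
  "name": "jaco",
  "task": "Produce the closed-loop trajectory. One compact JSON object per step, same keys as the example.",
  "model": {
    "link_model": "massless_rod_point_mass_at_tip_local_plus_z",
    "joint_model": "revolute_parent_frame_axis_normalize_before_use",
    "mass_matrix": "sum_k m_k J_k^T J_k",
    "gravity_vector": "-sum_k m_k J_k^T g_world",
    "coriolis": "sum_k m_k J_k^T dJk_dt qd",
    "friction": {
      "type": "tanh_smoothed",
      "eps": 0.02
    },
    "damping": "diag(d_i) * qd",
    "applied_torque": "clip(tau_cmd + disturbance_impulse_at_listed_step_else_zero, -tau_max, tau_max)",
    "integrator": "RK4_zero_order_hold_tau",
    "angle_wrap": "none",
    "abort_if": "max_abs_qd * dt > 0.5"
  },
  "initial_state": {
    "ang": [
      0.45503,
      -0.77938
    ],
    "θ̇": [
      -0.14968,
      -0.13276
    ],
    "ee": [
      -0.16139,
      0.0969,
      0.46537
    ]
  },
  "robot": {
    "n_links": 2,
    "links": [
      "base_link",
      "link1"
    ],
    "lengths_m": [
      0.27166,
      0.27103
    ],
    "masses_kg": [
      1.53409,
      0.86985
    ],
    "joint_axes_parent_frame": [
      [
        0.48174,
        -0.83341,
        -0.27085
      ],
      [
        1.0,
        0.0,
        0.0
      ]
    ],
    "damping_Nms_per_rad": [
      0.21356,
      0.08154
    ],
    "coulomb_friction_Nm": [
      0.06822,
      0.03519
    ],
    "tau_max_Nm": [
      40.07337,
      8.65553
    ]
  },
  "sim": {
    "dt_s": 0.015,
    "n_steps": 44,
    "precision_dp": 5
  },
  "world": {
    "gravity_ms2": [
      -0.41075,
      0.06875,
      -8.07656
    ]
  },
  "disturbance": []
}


{"k":1,"ang":[0.45458,-0.78743],"\u03b8\u0307":[0.08726,-0.93549],"ee":[-0.16053,0.09877,0.46438],"tau":[-1.37356,-0.86835]}
{"k":2,"ang":[0.45702,-0.80526],"\u03b8\u0307":[0.2367,-1.44162],"ee":[-0.15982,0.10226,0.46184],"tau":[-1.50522,-0.32082]}
{"k":3,"ang":[0.46136,-0.82943],"\u03b8\u0307":[0.34252,-1.77998],"ee":[-0.15918,0.10673,0.45822],"tau":[-1.56158,0.01404]}
{"k":4,"ang":[0.46711,-0.85793],"\u03b8\u0307":[0.42421,-2.02031],"ee":[-0.15856,0.11179,0.45379],"tau":[-1.57366,0.22374]}
{"k":5,"ang":[0.47399,-0.8896],"\u03b8\u0307":[0.49329,-2.20363],"ee":[-0.15792,0.1172,0.44868],"tau":[-1.55965,0.35989]}
{"k":6,"ang":[0.48186,-0.92378],"\u03b8\u0307":[0.55659,-2.35398],"ee":[-0.15723,0.12279,0.44297],"tau":[-1.53032,0.45291]}
{"k":7,"ang":[0.49067,-0.96007],"\u03b8\u0307":[0.61824,-2.48535],"ee":[-0.15648,0.12846,0.43671],"tau":[-1.49205,0.5207]}
{"k":8,"ang":[0.50041,-0.99824],"\u03b8\u0307":[0.68077,-2.60578],"ee":[-0.15565,0.13413,0.42991],"tau":[-1.44874,0.57379]}
{"k":9,"ang":[0.51111,-1.03818],"\u03b8\u0307":[0.74575,-2.71974],"ee":[-0.15472,0.13974,0.42257],"tau":[-1.40283,0.61835]}
{"k":10,"ang":[0.52281,-1.07979],"\u03b8\u0307":[0.81417,-2.8296],"ee":[-0.15368,0.14522,0.41471],"tau":[-1.35597,0.658]}
{"k":11,"ang":[0.53556,-1.12303],"\u03b8\u0307":[0.88668,-2.93641],"ee":[-0.15252,0.15052,0.40632],"tau":[-1.30943,0.6948]}
{"k":12,"ang":[0.54943,-1.16785],"\u03b8\u0307":[0.96368,-3.04043],"ee":[-0.15121,0.15559,0.3974],"tau":[-1.26432,0.72993]}
{"k":13,"ang":[0.5645,-1.21421],"\u03b8\u0307":[1.0454,-3.14141],"ee":[-0.14974,0.16037,0.38797],"tau":[-1.22177,0.76403]}
{"k":14,"ang":[0.58082,-1.26206],"\u03b8\u0307":[1.13189,-3.23874],"ee":[-0.14809,0.16481,0.37803],"tau":[-1.18304,0.79739]}
{"k":15,"ang":[0.59848,-1.31133],"\u03b8\u0307":[1.22305,-3.3316],"ee":[-0.14625,0.16884,0.36762],"tau":[-1.14956,0.8301]}
{"k":16,"ang":[0.61754,-1.36196],"\u03b8\u0307":[1.3186,-3.41899],"ee":[-0.14419,0.1724,0.35675],"tau":[-1.12302,0.86214]}
{"k":17,"ang":[0.63806,-1.41385],"\u03b8\u0307":[1.41802,-3.49982],"ee":[-0.1419,0.17545,0.34547],"tau":[-1.10539,0.8934]}
{"k":18,"ang":[0.6601,-1.4669],"\u03b8\u0307":[1.52055,-3.57295],"ee":[-0.13937,0.17794,0.33383],"tau":[-1.09893,0.92374]}
{"k":19,"ang":[0.68368,-1.52098],"\u03b8\u0307":[1.62512,-3.63721],"ee":[-0.13659,0.17981,0.32187],"tau":[-1.10617,0.953]}
{"k":20,"ang":[0.70885,-1.57595],"\u03b8\u0307":[1.73031,-3.69149],"ee":[-0.13354,0.18103,0.30967],"tau":[-1.12984,0.98103]}
{"k":21,"ang":[0.73558,-1.63165],"\u03b8\u0307":[1.83433,-3.73476],"ee":[-0.13023,0.18157,0.29728],"tau":[-1.17276,1.00769]}
{"k":22,"ang":[0.76385,-1.68791],"\u03b8\u0307":[1.935,-3.76616],"ee":[-0.12664,0.18141,0.28478],"tau":[-1.23768,1.03288]}
{"k":23,"ang":[0.79358,-1.74454],"\u03b8\u0307":[2.02972,-3.78499],"ee":[-0.12279,0.18055,0.27226],"tau":[-1.32706,1.05658]}
{"k":24,"ang":[0.82466,-1.80137],"\u03b8\u0307":[2.11555,-3.79085],"ee":[-0.11868,0.17899,0.25977],"tau":[-1.44278,1.07879]}
{"k":25,"ang":[0.85695,-1.85818],"\u03b8\u0307":[2.18929,-3.78358],"ee":[-0.11433,0.17675,0.2474],"tau":[-1.5859,1.0996]}
{"k":26,"ang":[0.89022,-1.91478],"\u03b8\u0307":[2.24755,-3.76337],"ee":[-0.10975,0.17385,0.23521],"tau":[-1.75637,1.11915]}
{"k":27,"ang":[0.92423,-1.97099],"\u03b8\u0307":[2.28693,-3.7307],"ee":[-0.10496,0.17035,0.22327],"tau":[-1.95288,1.13765]}
{"k":28,"ang":[0.95866,-2.02661],"\u03b8\u0307":[2.30419,-3.68635],"ee":[-0.09999,0.1663,0.21161],"tau":[-2.17281,1.15533]}
{"k":29,"ang":[0.99316,-2.0815],"\u03b8\u0307":[2.29643,-3.63137],"ee":[-0.09486,0.16175,0.20029],"tau":[-2.41235,1.17246]}
{"k":30,"ang":[1.02733,-2.13548],"\u03b8\u0307":[2.26123,-3.56698],"ee":[-0.08961,0.15678,0.18932],"tau":[-2.66675,1.18928]}
{"k":31,"ang":[1.06076,-2.18844],"\u03b8\u0307":[2.19683,-3.49456],"ee":[-0.08426,0.15144,0.17873],"tau":[-2.93072,1.20605]}
{"k":32,"ang":[1.093,-2.24026],"\u03b8\u0307":[2.10216,-3.41552],"ee":[-0.07884,0.14582,0.16851],"tau":[-3.19892,1.22295]}
{"k":33,"ang":[1.12359,-2.29085],"\u03b8\u0307":[1.97685,-3.33124],"ee":[-0.07339,0.13997,0.15867],"tau":[-3.46633,1.24013]}
{"k":34,"ang":[1.15207,-2.34015],"\u03b8\u0307":[1.82123,-3.24304],"ee":[-0.06792,0.13396,0.14918],"tau":[-3.72867,1.25767]}
{"k":35,"ang":[1.17799,-2.3881],"\u03b8\u0307":[1.63618,-3.15206],"ee":[-0.06248,0.12785,0.14004],"tau":[-3.98256,1.27558]}
{"k":36,"ang":[1.20093,-2.43468],"\u03b8\u0307":[1.42303,-3.05929],"ee":[-0.05709,0.1217,0.13121],"tau":[-4.22554,1.2938]}
{"k":37,"ang":[1.22047,-2.47986],"\u03b8\u0307":[1.18347,-2.96553],"ee":[-0.05178,0.11554,0.12269],"tau":[-4.45602,1.3122]}
{"k":38,"ang":[1.23623,-2.52363],"\u03b8\u0307":[0.91937,-2.87136],"ee":[-0.04657,0.10942,0.11443],"tau":[-4.67297,1.33056]}
{"k":39,"ang":[1.24786,-2.56598],"\u03b8\u0307":[0.63275,-2.77719],"ee":[-0.0415,0.10336,0.10641],"tau":[-4.87555,1.3486]}
{"k":40,"ang":[1.25504,-2.60693],"\u03b8\u0307":[0.32573,-2.68324],"ee":[-0.0366,0.0974,0.09862],"tau":[-5.06275,1.36594]}
{"k":41,"ang":[1.25748,-2.64647],"\u03b8\u0307":[0.00211,-2.58965],"ee":[-0.03189,0.09154,0.09104],"tau":[-5.23492,1.3822]}
{"k":42,"ang":[1.25505,-2.68461],"\u03b8\u0307":[-0.32206,-2.49704],"ee":[-0.0274,0.08581,0.08365],"tau":[-5.40619,1.39727]}
{"k":43,"ang":[1.24767,-2.72136],"\u03b8\u0307":[-0.66066,-2.40417],"ee":[-0.02319,0.08019,0.07644],"tau":[-5.54932,1.40974]}
{"k":44,"ang":[1.23512,-2.75672],"\u03b8\u0307":[-1.01151,-2.31087],"ee":[-0.01926,0.07471,0.06943]}


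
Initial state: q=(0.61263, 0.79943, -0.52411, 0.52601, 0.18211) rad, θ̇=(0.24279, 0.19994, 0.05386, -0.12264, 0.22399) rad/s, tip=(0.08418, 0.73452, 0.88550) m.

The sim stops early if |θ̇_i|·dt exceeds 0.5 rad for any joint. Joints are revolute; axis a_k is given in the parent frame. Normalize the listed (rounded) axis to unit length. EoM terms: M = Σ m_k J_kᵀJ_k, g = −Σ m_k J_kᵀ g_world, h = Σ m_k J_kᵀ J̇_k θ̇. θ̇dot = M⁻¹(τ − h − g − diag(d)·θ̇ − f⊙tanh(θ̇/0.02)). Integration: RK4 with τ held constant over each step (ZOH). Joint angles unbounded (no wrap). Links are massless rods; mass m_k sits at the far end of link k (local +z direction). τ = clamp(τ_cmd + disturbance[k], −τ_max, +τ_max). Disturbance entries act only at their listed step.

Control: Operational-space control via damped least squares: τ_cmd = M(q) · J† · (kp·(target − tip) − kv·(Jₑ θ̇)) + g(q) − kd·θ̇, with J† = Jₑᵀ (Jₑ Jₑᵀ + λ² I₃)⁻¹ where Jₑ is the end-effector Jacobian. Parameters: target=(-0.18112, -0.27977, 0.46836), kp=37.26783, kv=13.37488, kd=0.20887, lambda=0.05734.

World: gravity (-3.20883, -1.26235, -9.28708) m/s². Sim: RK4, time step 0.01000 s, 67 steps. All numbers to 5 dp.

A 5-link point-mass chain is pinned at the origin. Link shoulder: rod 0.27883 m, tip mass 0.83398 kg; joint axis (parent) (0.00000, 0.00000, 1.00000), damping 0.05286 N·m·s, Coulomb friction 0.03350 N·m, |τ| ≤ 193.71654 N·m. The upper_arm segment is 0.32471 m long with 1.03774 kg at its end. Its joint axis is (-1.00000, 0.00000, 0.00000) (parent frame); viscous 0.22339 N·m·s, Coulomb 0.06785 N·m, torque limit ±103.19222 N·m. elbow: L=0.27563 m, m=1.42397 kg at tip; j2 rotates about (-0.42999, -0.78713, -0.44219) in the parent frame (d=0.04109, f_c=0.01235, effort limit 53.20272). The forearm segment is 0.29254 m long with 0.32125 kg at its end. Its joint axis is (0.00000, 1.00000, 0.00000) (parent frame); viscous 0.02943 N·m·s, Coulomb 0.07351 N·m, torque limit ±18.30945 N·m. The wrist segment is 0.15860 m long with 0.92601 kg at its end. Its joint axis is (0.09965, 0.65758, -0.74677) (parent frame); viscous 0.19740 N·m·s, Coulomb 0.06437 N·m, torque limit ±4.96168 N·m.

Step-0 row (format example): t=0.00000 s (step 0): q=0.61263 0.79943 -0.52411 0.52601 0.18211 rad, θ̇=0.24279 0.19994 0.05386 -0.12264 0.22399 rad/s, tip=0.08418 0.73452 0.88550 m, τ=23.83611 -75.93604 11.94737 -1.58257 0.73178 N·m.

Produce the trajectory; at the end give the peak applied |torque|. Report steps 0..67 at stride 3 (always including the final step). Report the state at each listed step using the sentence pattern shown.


t=0.03000 s (step 3): q=0.67637 0.76504 -0.53505 0.58606 0.19281 rad, θ̇=3.73678 -2.36925 -0.59060 3.77164 0.85102 rad/s, tip=0.07262 0.72345 0.87828 m, τ=9.79749 -56.77944 7.74646 -2.40760 0.30798 N·m.
t=0.06000 s (step 6): q=0.81454 0.66554 -0.53511 0.74475 0.22416 rad, θ̇=5.22712 -4.12521 0.86448 6.65742 1.24237 rad/s, tip=0.05345 0.68986 0.86186 m, τ=-3.28612 -42.48480 3.68872 -2.99855 0.06395 N·m.
t=0.09000 s (step 9): q=0.97822 0.52907 -0.47480 0.97307 0.26127 rad, θ̇=5.64495 -4.80870 3.09871 8.29947 1.20615 rad/s, tip=0.02647 0.63922 0.84002 m, τ=-9.30860 -28.08210 0.75963 -3.53530 -0.09705 N·m.
t=0.12000 s (step 12): q=1.15288 0.38613 -0.35549 1.22745 0.29667 rad, θ̇=6.04413 -4.62861 4.75381 8.50573 1.10375 rad/s, tip=-0.00375 0.57599 0.81749 m, τ=-9.94727 -18.11366 -0.86823 -3.99008 -0.24213 N·m.
t=0.15000 s (step 15): q=1.34354 0.25556 -0.19466 1.47639 0.32900 rad, θ̇=6.70548 -4.04035 5.92339 8.06355 0.97356 rad/s, tip=-0.03238 0.50707 0.79654 m, τ=-8.61757 -14.38603 -1.68738 -4.33468 -0.33154 N·m.
t=0.18000 s (step 18): q=1.55743 0.14507 -0.00270 1.70930 0.35733 rad, θ̇=7.56060 -3.31291 6.85039 7.48017 0.82626 rad/s, tip=-0.05673 0.43869 0.77735 m, τ=-6.69457 -14.48651 -2.14062 -4.49698 -0.35853 N·m.
t=0.21000 s (step 21): q=1.79704 0.05732 0.21413 1.92454 0.38115 rad, θ̇=8.35445 -2.52223 7.56115 6.88050 0.67477 rad/s, tip=-0.07579 0.37526 0.75936 m, τ=-4.60709 -13.71155 -2.08921 -4.48114 -0.34873 N·m.
t=0.24000 s (step 24): q=2.05342 -0.00499 0.44633 2.12079 0.40029 rad, θ̇=8.58164 -1.60722 7.80330 6.18821 0.52799 rad/s, tip=-0.08977 0.31970 0.74195 m, τ=-3.11196 -8.73428 -1.27777 -4.37834 -0.33563 N·m.
t=0.27000 s (step 27): q=2.30216 -0.03765 0.67366 2.29378 0.41461 rad, θ̇=7.83556 -0.56323 7.19932 5.32831 0.37322 rad/s, tip=-0.10003 0.27284 0.72469 m, τ=-2.48639 -3.09459 -0.39017 -4.31073 -0.33446 N·m.
t=0.30000 s (step 30): q=2.51706 -0.03907 0.87080 2.43989 0.42354 rad, θ̇=6.43246 0.44210 5.86369 4.42642 0.18062 rad/s, tip=-0.10833 0.23252 0.70758 m, τ=-2.00264 -0.98306 -0.21727 -4.31826 -0.33547 N·m.
t=0.33000 s (step 33): q=2.68788 -0.01301 1.02319 2.56016 0.42670 rad, θ̇=4.97724 1.25766 4.29394 3.61415 0.01726 rad/s, tip=-0.11539 0.19548 0.69100 m, τ=-1.21932 -2.03705 -0.68811 -4.34473 -0.34318 N·m.
t=0.36000 s (step 36): q=2.81860 0.03402 1.12935 2.65732 0.42758 rad, θ̇=3.78472 1.83845 2.81553 2.88015 0.03824 rad/s, tip=-0.12098 0.15979 0.67525 m, τ=-0.22436 -4.44001 -1.40078 -4.33252 -0.38100 N·m.
t=0.39000 s (step 39): q=2.91809 0.09488 1.19462 2.73434 0.42629 rad, θ̇=2.89663 2.18489 1.57592 2.26681 -0.12155 rad/s, tip=-0.12502 0.12519 0.66047 m, τ=0.70472 -6.80692 -2.00008 -4.24634 -0.35691 N·m.
t=0.42000 s (step 42): q=2.99544 0.16330 1.22598 2.79319 0.42468 rad, θ̇=2.29384 2.34709 0.55726 1.68588 -0.09131 rad/s, tip=-0.12761 0.09200 0.64672 m, τ=1.50823 -8.93396 -2.49224 -4.10863 -0.35829 N·m.
t=0.45000 s (step 45): q=3.05798 0.23423 1.22985 2.83559 0.42337 rad, θ̇=1.90056 2.36060 -0.26577 1.15834 -0.03724 rad/s, tip=-0.12909 0.06064 0.63396 m, τ=2.01717 -10.51719 -2.80347 -3.92371 -0.34784 N·m.
t=0.48000 s (step 48): q=3.11076 0.30384 1.21174 2.86339 0.42190 rad, θ̇=1.63263 2.26767 -0.91703 0.70381 -0.05708 rad/s, tip=-0.12982 0.03139 0.62219 m, τ=2.10503 -11.39014 -2.89135 -3.70322 -0.30729 N·m.
t=0.51000 s (step 51): q=3.15645 0.36967 1.17633 2.87847 0.41992 rad, θ̇=1.41846 2.11535 -1.42211 0.31023 -0.06818 rad/s, tip=-0.13016 0.00439 0.61134 m, τ=1.81746 -11.62297 -2.78265 -3.46303 -0.26079 N·m.
t=0.54000 s (step 54): q=3.19591 0.43050 1.12792 2.88271 0.41781 rad, θ̇=1.21211 1.93842 -1.78199 -0.01365 -0.08035 rad/s, tip=-0.13040 -0.02035 0.60135 m, τ=1.37440 -11.36913 -2.50608 -3.21247 -0.20873 N·m.
t=0.57000 s (step 57): q=3.22907 0.48593 1.07122 2.87889 0.41420 rad, θ̇=0.99985 1.76019 -1.98046 -0.23977 -0.11753 rad/s, tip=-0.13083 -0.04282 0.59201 m, τ=1.07185 -10.88829 -2.11883 -3.00344 -0.15666 N·m.
t=0.60000 s (step 60): q=3.25591 0.53626 1.01045 2.86898 0.41088 rad, θ̇=0.79174 1.59832 -2.05420 -0.41288 -0.09862 rad/s, tip=-0.13158 -0.06310 0.58320 m, τ=1.04544 -10.45736 -1.71421 -2.77878 -0.11262 N·m.
t=0.63000 s (step 63): q=3.27674 0.58202 0.94913 2.85477 0.40813 rad, θ̇=0.60135 1.45579 -2.02144 -0.52728 -0.08076 rad/s, tip=-0.13279 -0.08137 0.57489 m, τ=1.29840 -10.16794 -1.31882 -2.54686 -0.06559 N·m.
t=0.66000 s (step 66): q=3.29227 0.62379 0.89004 2.83791 0.40587 rad, θ̇=0.43876 1.33314 -1.91042 -0.59200 -0.06569 rad/s, tip=-0.13451 -0.09782 0.56708 m, τ=1.72609 -10.04060 -0.95975 -2.31904 -0.01830 N·m.
t=0.67000 s (step 67): q=3.29642 0.63694 0.87119 2.83193 0.40522 rad, θ̇=0.39144 1.29649 -1.86102 -0.60443 -0.06130 rad/s, tip=-0.13519 -0.10294 0.56458 m.
max |τ| (N·m): 75.93604


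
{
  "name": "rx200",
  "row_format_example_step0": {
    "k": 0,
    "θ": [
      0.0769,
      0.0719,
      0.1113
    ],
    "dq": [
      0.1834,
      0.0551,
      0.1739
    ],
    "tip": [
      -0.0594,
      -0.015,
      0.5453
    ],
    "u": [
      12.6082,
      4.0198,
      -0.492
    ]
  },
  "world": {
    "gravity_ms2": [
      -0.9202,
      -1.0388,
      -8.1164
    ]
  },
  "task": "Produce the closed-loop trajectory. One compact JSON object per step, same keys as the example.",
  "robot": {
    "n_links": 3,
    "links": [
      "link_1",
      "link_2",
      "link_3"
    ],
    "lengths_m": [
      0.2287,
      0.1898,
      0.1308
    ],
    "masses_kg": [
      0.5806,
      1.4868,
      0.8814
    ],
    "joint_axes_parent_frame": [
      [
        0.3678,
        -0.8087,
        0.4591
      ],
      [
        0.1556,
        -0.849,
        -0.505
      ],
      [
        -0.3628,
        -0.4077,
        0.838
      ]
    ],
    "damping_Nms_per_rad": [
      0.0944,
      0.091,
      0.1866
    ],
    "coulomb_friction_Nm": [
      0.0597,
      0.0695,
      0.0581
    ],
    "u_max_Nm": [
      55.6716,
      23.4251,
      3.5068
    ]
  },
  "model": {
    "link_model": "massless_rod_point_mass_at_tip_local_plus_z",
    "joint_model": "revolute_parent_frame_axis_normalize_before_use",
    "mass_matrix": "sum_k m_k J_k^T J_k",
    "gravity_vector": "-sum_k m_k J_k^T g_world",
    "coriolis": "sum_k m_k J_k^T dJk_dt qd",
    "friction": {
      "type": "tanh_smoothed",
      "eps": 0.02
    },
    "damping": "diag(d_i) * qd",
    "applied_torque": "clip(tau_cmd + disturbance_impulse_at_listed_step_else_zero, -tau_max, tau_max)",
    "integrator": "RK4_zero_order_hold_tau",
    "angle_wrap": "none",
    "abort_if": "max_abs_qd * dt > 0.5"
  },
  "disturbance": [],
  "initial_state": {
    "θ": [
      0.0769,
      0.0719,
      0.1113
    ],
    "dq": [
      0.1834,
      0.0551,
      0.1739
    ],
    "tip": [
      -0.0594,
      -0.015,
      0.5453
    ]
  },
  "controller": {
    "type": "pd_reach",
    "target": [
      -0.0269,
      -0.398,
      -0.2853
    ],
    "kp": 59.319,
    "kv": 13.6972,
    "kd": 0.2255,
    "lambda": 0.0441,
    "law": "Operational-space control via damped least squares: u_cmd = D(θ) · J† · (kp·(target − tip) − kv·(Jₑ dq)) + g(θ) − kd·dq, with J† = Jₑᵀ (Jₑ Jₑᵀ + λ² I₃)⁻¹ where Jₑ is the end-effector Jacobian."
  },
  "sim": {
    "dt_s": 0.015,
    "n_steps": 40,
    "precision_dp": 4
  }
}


{"k":1,"\u03b8":[0.0865,0.0668,0.1006],"dq":[1.1569,-0.9199,-1.0098],"tip":[-0.0615,-0.0174,0.5451],"u":[9.6798,3.2782,-0.2071]}
{"k":2,"\u03b8":[0.1099,0.0462,0.0875],"dq":[1.9518,-1.7847,-0.8685],"tip":[-0.0654,-0.0223,0.5446],"u":[7.8608,2.7658,-0.2882]}
{"k":3,"\u03b8":[0.1429,0.0173,0.0691],"dq":[2.4923,-2.151,-1.3972],"tip":[-0.0709,-0.029,0.5438],"u":[6.7116,2.3607,-0.2247]}
{"k":4,"\u03b8":[0.1845,-0.0187,0.0482],"dq":[3.0551,-2.6538,-1.4161],"tip":[-0.0778,-0.0372,0.5425],"u":[6.2923,2.2194,-0.2963]}
{"k":5,"\u03b8":[0.2341,-0.0611,0.0236],"dq":[3.5829,-3.0524,-1.7754],"tip":[-0.086,-0.0466,0.5403],"u":[6.5029,2.2903,-0.2884]}
{"k":6,"\u03b8":[0.2925,-0.1111,-0.0046],"dq":[4.2132,-3.6225,-1.993],"tip":[-0.0955,-0.057,0.5373],"u":[7.4777,2.6859,-0.3138]}
{"k":7,"\u03b8":[0.3611,-0.1702,-0.0377],"dq":[4.9374,-4.2544,-2.4314],"tip":[-0.1064,-0.0685,0.5329],"u":[9.0823,3.3458,-0.2724]}
{"k":8,"\u03b8":[0.4417,-0.2397,-0.0775],"dq":[5.7876,-4.9738,-2.9161],"tip":[-0.1187,-0.081,0.5268],"u":[10.6414,4.0209,-0.1967]}
{"k":9,"\u03b8":[0.5351,-0.3191,-0.1248],"dq":[6.6427,-5.5356,-3.4208],"tip":[-0.1329,-0.0941,0.5184],"u":[10.5972,4.0506,-0.1051]}
{"k":10,"\u03b8":[0.6399,-0.4036,-0.1774],"dq":[7.2964,-5.6754,-3.5816],"tip":[-0.1495,-0.1079,0.5072],"u":[8.1436,3.0638,-0.1251]}
{"k":11,"\u03b8":[0.7519,-0.4864,-0.2292],"dq":[7.6312,-5.3556,-3.2764],"tip":[-0.1687,-0.1223,0.4929],"u":[4.4939,1.5529,-0.2875]}
{"k":12,"\u03b8":[0.867,-0.5626,-0.2749],"dq":[7.7276,-4.8143,-2.7674],"tip":[-0.1899,-0.1374,0.4756],"u":[1.106,0.1597,-0.4935]}
{"k":13,"\u03b8":[0.9826,-0.6303,-0.313],"dq":[7.7021,-4.2505,-2.2889],"tip":[-0.2122,-0.1533,0.4554],"u":[-1.5354,-0.8938,-0.6663]}
{"k":14,"\u03b8":[1.0974,-0.69,-0.3445],"dq":[7.6194,-3.7362,-1.8855],"tip":[-0.2344,-0.1701,0.4326],"u":[-3.5093,-1.6463,-0.795]}
{"k":15,"\u03b8":[1.2108,-0.7425,-0.3704],"dq":[7.5078,-3.2815,-1.5435],"tip":[-0.2556,-0.1877,0.4073],"u":[-5.0053,-2.1889,-0.8892]}
{"k":16,"\u03b8":[1.3223,-0.7885,-0.3913],"dq":[7.379,-2.8787,-1.245],"tip":[-0.2751,-0.2058,0.3797],"u":[-6.1811,-2.5972,-0.959]}
{"k":17,"\u03b8":[1.4319,-0.8289,-0.408],"dq":[7.2372,-2.5178,-0.9778],"tip":[-0.2925,-0.2244,0.35],"u":[-7.1446,-2.9222,-1.0122]}
{"k":18,"\u03b8":[1.5392,-0.8641,-0.4208],"dq":[7.0834,-2.1904,-0.7353],"tip":[-0.3072,-0.2431,0.3186],"u":[-7.9642,-3.1958,-1.0535]}
{"k":19,"\u03b8":[1.6442,-0.8947,-0.4302],"dq":[6.9171,-1.8903,-0.5144],"tip":[-0.3191,-0.2618,0.2857],"u":[-8.6806,-3.437,-1.0862]}
{"k":20,"\u03b8":[1.7466,-0.9209,-0.4363],"dq":[6.7373,-1.6134,-0.3142],"tip":[-0.3279,-0.2801,0.2518],"u":[-9.3155,-3.6557,-1.112]}
{"k":21,"\u03b8":[1.8462,-0.9431,-0.4396],"dq":[6.5428,-1.3572,-0.1347],"tip":[-0.3336,-0.298,0.2172],"u":[-9.8786,-3.8564,-1.1318]}
{"k":22,"\u03b8":[1.9427,-0.9617,-0.4404],"dq":[6.3389,-1.1251,-0.0581],"tip":[-0.3361,-0.3151,0.1824],"u":[-10.36,-4.0357,-1.1249]}
{"k":23,"\u03b8":[2.0361,-0.9769,-0.44],"dq":[6.1221,-0.9124,-0.024],"tip":[-0.3354,-0.3312,0.1477],"u":[-10.7706,-4.1979,-1.1071]}
{"k":24,"\u03b8":[2.1261,-0.9889,-0.4382],"dq":[5.8825,-0.7121,0.1179],"tip":[-0.3318,-0.3463,0.1135],"u":[-11.125,-4.3458,-1.1179]}
{"k":25,"\u03b8":[2.2125,-0.9983,-0.4368],"dq":[5.6412,-0.5387,0.0747],"tip":[-0.3254,-0.3601,0.0804],"u":[-11.3723,-4.4624,-1.08]}
{"k":26,"\u03b8":[2.2951,-1.0052,-0.4347],"dq":[5.3775,-0.3771,0.1893],"tip":[-0.3165,-0.3726,0.0485],"u":[-11.5599,-4.5594,-1.0834]}
{"k":27,"\u03b8":[2.3738,-1.0098,-0.4314],"dq":[5.108,-0.2391,0.2332],"tip":[-0.3056,-0.3838,0.0181],"u":[-11.6451,-4.6202,-1.0683]}
{"k":28,"\u03b8":[2.4483,-1.0124,-0.4275],"dq":[4.8316,-0.1214,0.274],"tip":[-0.293,-0.3935,-0.0106],"u":[-11.6408,-4.6475,-1.0523]}
{"k":29,"\u03b8":[2.5187,-1.0135,-0.4231],"dq":[4.5526,-0.025,0.2947],"tip":[-0.279,-0.4019,-0.0373],"u":[-11.5468,-4.6391,-1.0309]}
{"k":30,"\u03b8":[2.585,-1.0134,-0.4186],"dq":[4.2838,0.0281,0.2911],"tip":[-0.2641,-0.409,-0.0621],"u":[-11.3679,-4.5745,-1.0037]}
{"k":31,"\u03b8":[2.6473,-1.0128,-0.4141],"dq":[4.0209,0.054,0.2876],"tip":[-0.2486,-0.4149,-0.0848],"u":[-11.1149,-4.4673,-0.9767]}
{"k":32,"\u03b8":[2.7056,-1.0118,-0.4098],"dq":[3.7595,0.0722,0.2794],"tip":[-0.2328,-0.4195,-0.1055],"u":[-10.7949,-4.3361,-0.9483]}
{"k":33,"\u03b8":[2.7601,-1.0107,-0.4056],"dq":[3.5025,0.0825,0.2642],"tip":[-0.217,-0.423,-0.1243],"u":[-10.4171,-4.183,-0.9178]}
{"k":34,"\u03b8":[2.8108,-1.0094,-0.4018],"dq":[3.2525,0.085,0.245],"tip":[-0.2015,-0.4257,-0.1412],"u":[-9.9924,-4.0108,-0.8863]}
{"k":35,"\u03b8":[2.8577,-1.0081,-0.3982],"dq":[3.0115,0.0804,0.223],"tip":[-0.1864,-0.4275,-0.1563],"u":[-9.5317,-3.8227,-0.8543]}
{"k":36,"\u03b8":[2.9012,-1.007,-0.395],"dq":[2.7809,0.0696,0.1998],"tip":[-0.1719,-0.4287,-0.1698],"u":[-9.0453,-3.6224,-0.8223]}
{"k":37,"\u03b8":[2.9413,-1.0061,-0.3921],"dq":[2.5618,0.0538,0.1763],"tip":[-0.1581,-0.4293,-0.1817],"u":[-8.5433,-3.4137,-0.7908]}
{"k":38,"\u03b8":[2.9781,-1.0054,-0.3896],"dq":[2.3547,0.0346,0.1535],"tip":[-0.1451,-0.4294,-0.1923],"u":[-8.0345,-3.2006,-0.7601]}
{"k":39,"\u03b8":[3.012,-1.005,-0.3874],"dq":[2.1588,0.0157,0.1329],"tip":[-0.1329,-0.4292,-0.2016],"u":[-7.5269,-2.9888,-0.7308]}
{"k":40,"\u03b8":[3.043,-1.0049,-0.3855],"dq":[1.9721,0.0032,0.1159],"tip":[-0.1216,-0.4287,-0.2098]}


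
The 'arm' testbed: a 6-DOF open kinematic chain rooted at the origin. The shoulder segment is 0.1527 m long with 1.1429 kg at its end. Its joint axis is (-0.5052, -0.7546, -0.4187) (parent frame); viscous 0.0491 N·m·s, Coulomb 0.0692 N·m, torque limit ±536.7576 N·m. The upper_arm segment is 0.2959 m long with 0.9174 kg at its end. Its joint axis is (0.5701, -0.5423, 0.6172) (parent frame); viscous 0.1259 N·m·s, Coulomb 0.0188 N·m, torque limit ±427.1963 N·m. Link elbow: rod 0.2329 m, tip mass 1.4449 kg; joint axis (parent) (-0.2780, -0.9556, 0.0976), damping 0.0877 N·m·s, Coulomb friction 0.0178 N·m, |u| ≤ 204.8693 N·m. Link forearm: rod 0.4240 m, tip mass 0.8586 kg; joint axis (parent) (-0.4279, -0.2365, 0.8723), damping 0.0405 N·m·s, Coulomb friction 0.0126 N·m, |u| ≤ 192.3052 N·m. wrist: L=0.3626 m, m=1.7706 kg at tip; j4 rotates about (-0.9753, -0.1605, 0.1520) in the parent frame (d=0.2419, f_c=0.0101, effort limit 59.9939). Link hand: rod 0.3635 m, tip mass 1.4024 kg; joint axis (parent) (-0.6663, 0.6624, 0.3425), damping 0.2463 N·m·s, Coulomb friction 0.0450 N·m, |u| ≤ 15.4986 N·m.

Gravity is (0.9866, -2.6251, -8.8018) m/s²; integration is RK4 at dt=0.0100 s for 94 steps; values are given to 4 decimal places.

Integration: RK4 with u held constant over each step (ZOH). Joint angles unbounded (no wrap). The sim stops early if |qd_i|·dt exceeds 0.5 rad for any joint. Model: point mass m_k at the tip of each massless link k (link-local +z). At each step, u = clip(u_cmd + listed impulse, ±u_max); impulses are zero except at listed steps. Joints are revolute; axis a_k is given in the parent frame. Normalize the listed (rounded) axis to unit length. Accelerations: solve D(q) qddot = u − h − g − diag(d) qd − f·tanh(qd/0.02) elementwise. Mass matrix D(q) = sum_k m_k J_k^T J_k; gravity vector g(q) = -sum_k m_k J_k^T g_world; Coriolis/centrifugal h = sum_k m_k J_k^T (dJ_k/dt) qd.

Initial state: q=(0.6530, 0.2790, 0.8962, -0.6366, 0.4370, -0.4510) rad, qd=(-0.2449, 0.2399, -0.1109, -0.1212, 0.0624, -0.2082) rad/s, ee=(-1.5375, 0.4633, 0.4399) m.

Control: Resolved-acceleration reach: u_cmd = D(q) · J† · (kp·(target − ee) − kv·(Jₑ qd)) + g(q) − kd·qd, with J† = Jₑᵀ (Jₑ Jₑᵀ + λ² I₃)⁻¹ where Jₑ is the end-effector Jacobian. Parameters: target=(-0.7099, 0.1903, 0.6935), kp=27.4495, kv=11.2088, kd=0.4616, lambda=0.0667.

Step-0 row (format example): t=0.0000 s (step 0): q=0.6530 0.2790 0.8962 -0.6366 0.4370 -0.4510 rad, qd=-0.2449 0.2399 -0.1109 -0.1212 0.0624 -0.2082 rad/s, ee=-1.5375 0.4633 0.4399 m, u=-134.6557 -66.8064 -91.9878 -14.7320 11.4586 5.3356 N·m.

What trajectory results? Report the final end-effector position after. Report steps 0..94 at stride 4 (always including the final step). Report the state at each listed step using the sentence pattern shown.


t=0.0400 s (step 4): q=0.6056 0.2727 0.9252 -0.6257 0.4587 -0.4802 rad, qd=-1.9736 -0.4550 1.3679 0.7574 0.9018 -1.0947 rad/s, ee=-1.5247 0.4397 0.4569 m, u=-91.1358 -53.0228 -69.3849 -10.6994 8.2692 4.9430 N·m.
t=0.0800 s (step 8): q=0.5069 0.2493 0.9912 -0.5748 0.5033 -0.5295 rad, qd=-2.8477 -0.6520 1.7899 1.7846 1.2903 -1.2963 rad/s, ee=-1.4894 0.4159 0.4793 m, u=-56.9839 -43.5810 -51.3741 -7.9983 6.0340 4.3770 N·m.
t=0.1200 s (step 12): q=0.3860 0.2236 1.0602 -0.4887 0.5605 -0.5799 rad, qd=-3.1275 -0.6105 1.5924 2.4696 1.5593 -1.1854 rad/s, ee=-1.4405 0.3921 0.5052 m, u=-32.9188 -36.4668 -38.8511 -6.6139 3.9233 3.9550 N·m.
t=0.1600 s (step 16): q=0.2615 0.2010 1.1160 -0.3844 0.6273 -0.6227 rad, qd=-3.0606 -0.5189 1.1770 2.6938 1.7674 -0.9339 rad/s, ee=-1.3842 0.3692 0.5324 m, u=-17.3706 -30.8863 -30.9485 -6.2932 1.7642 3.6618 N·m.
t=0.2000 s (step 20): q=0.1435 0.1816 1.1549 -0.2788 0.7007 -0.6542 rad, qd=-2.8252 -0.4558 0.7816 2.5585 1.8885 -0.6376 rad/s, ee=-1.3248 0.3478 0.5587 m, u=-7.9499 -26.6500 -26.3994 -6.6906 -0.3756 3.4244 N·m.
t=0.2400 s (step 24): q=0.0364 0.1639 1.1802 -0.1830 0.7770 -0.6741 rad, qd=-2.5309 -0.4288 0.4927 2.2263 1.9082 -0.3609 rad/s, ee=-1.2656 0.3284 0.5828 m, u=-2.4751 -23.6124 -24.0460 -7.4836 -2.3633 3.2016 N·m.
t=0.2800 s (step 28): q=-0.0589 0.1470 1.1960 -0.1021 0.8522 -0.6840 rad, qd=-2.2347 -0.4202 0.3093 1.8344 1.8411 -0.1393 rad/s, ee=-1.2086 0.3109 0.6040 m, u=0.6467 -21.5226 -22.9820 -8.4322 -4.0977 2.9829 N·m.
t=0.3200 s (step 32): q=-0.1427 0.1302 1.2061 -0.0365 0.9235 -0.6864 rad, qd=-1.9598 -0.4143 0.2011 1.4598 1.7183 0.0114 rad/s, ee=-1.1551 0.2952 0.6220 m, u=2.4379 -20.1184 -22.6032 -9.3879 -5.5418 2.7786 N·m.
t=0.3600 s (step 36): q=-0.2159 0.1138 1.2129 0.0147 0.9894 -0.6847 rad, qd=-1.7095 -0.4048 0.1410 1.1211 1.5750 0.0688 rad/s, ee=-1.1057 0.2811 0.6371 m, u=3.5468 -19.2461 -22.5647 -10.2671 -6.6990 2.6243 N·m.
t=0.4000 s (step 40): q=-0.2798 0.0979 1.2178 0.0540 1.0493 -0.6813 rad, qd=-1.4894 -0.3891 0.1015 0.8634 1.4158 0.1041 rad/s, ee=-1.0607 0.2684 0.6494 m, u=4.1010 -18.5258 -22.6280 -11.0404 -7.6126 2.4606 N·m.
t=0.4400 s (step 44): q=-0.3355 0.0827 1.2213 0.0844 1.1027 -0.6768 rad, qd=-1.2974 -0.3697 0.0755 0.6682 1.2580 0.1210 rad/s, ee=-1.0202 0.2572 0.6596 m, u=4.3175 -17.8999 -22.7374 -11.7063 -8.3381 2.2992 N·m.
t=0.4800 s (step 48): q=-0.3840 0.0683 1.2240 0.1079 1.1501 -0.6719 rad, qd=-1.1304 -0.3485 0.0583 0.5200 1.1101 0.1240 rad/s, ee=-0.9840 0.2472 0.6678 m, u=4.3340 -17.3401 -22.8631 -12.2714 -8.9183 2.1463 N·m.
t=0.5200 s (step 52): q=-0.4262 0.0548 1.2262 0.1263 1.1917 -0.6671 rad, qd=-0.9853 -0.3270 0.0468 0.4074 0.9757 0.1181 rad/s, ee=-0.9517 0.2386 0.6744 m, u=4.2356 -16.8301 -22.9891 -12.7458 -9.3860 2.0043 N·m.
t=0.5600 s (step 56): q=-0.4630 0.0422 1.2279 0.1407 1.2283 -0.6627 rad, qd=-0.8594 -0.3060 0.0390 0.3217 0.8558 0.1069 rad/s, ee=-0.9230 0.2310 0.6798 m, u=4.0761 -16.3611 -23.1070 -13.1411 -9.7661 1.8740 N·m.
t=0.6000 s (step 60): q=-0.4952 0.0303 1.2294 0.1522 1.2604 -0.6587 rad, qd=-0.7499 -0.2860 0.0335 0.2561 0.7500 0.0930 rad/s, ee=-0.8977 0.2245 0.6840 m, u=3.8891 -15.9283 -23.2126 -13.4688 -10.0776 1.7552 N·m.
t=0.6400 s (step 64): q=-0.5232 0.0193 1.2306 0.1613 1.2885 -0.6553 rad, qd=-0.6547 -0.2672 0.0295 0.2059 0.6572 0.0781 rad/s, ee=-0.8752 0.2190 0.6874 m, u=3.6956 -15.5292 -23.3044 -13.7392 -10.3346 1.6475 N·m.
t=0.6800 s (step 68): q=-0.5477 0.0089 1.2318 0.1687 1.3131 -0.6525 rad, qd=-0.5717 -0.2495 0.0262 0.1672 0.5760 0.0632 rad/s, ee=-0.8555 0.2142 0.6901 m, u=3.5077 -15.1615 -23.3823 -13.9615 -10.5481 1.5502 N·m.
t=0.7200 s (step 72): q=-0.5691 -0.0007 1.2328 0.1748 1.3347 -0.6503 rad, qd=-0.4994 -0.2330 0.0234 0.1373 0.5052 0.0491 rad/s, ee=-0.8380 0.2102 0.6921 m, u=3.3316 -14.8233 -23.4474 -14.1438 -10.7264 1.4623 N·m.
t=0.7600 s (step 76): q=-0.5878 -0.0097 1.2337 0.1798 1.3537 -0.6486 rad, qd=-0.4362 -0.2175 0.0208 0.1144 0.4433 0.0365 rad/s, ee=-0.8227 0.2068 0.6937 m, u=3.1694 -14.5120 -23.5009 -14.2931 -10.8761 1.3827 N·m.
t=0.8000 s (step 80): q=-0.6041 -0.0181 1.2345 0.1840 1.3703 -0.6474 rad, qd=-0.3810 -0.2030 0.0181 0.0973 0.3890 0.0264 rad/s, ee=-0.8091 0.2039 0.6949 m, u=3.0201 -14.2239 -23.5446 -14.4152 -11.0027 1.3097 N·m.
t=0.8400 s (step 84): q=-0.6184 -0.0260 1.2351 0.1876 1.3849 -0.6465 rad, qd=-0.3330 -0.1892 0.0152 0.0849 0.3412 0.0192 rad/s, ee=-0.7972 0.2015 0.6958 m, u=2.8829 -13.9565 -23.5801 -14.5150 -11.1106 1.2420 N·m.
t=0.8800 s (step 88): q=-0.6308 -0.0333 1.2357 0.1908 1.3977 -0.6458 rad, qd=-0.2911 -0.1762 0.0123 0.0758 0.2990 0.0145 rad/s, ee=-0.7867 0.1996 0.6964 m, u=2.7593 -13.7100 -23.6083 -14.5966 -11.2033 1.1794 N·m.
t=0.9200 s (step 92): q=-0.6417 -0.0401 1.2361 0.1936 1.4089 -0.6453 rad, qd=-0.2546 -0.1639 0.0097 0.0689 0.2619 0.0111 rad/s, ee=-0.7775 0.1979 0.6969 m, u=2.6512 -13.4850 -23.6303 -14.6634 -11.2832 1.1223 N·m.
t=0.9400 s (step 94): q=-0.6466 -0.0433 1.2363 0.1950 1.4139 -0.6451 rad, qd=-0.2381 -0.1579 0.0086 0.0659 0.2451 0.0097 rad/s, ee=-0.7733 0.1972 0.6970 m.
final ee position (m): -0.7733 0.1972 0.6970
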